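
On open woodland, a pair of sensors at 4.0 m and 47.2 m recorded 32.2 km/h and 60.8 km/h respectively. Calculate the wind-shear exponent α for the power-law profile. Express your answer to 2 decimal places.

Power law: V₂/V₁ = (z₂/z₁)^α ⇒ α = ln(V₂/V₁) / ln(z₂/z₁)
α = ln(60.8/32.2) / ln(47.2/4.0) = ln(1.8882) / ln(11.8000)
  = 0.63562 / 2.46810 = 0.25754

α ≈ 0.26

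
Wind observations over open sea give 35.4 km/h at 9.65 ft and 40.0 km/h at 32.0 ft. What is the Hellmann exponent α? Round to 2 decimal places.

α ≈ 0.10

Power law: V₂/V₁ = (z₂/z₁)^α ⇒ α = ln(V₂/V₁) / ln(z₂/z₁)
α = ln(40.0/35.4) / ln(32.0/9.65) = ln(1.1299) / ln(3.3161)
  = 0.12217 / 1.19878 = 0.10191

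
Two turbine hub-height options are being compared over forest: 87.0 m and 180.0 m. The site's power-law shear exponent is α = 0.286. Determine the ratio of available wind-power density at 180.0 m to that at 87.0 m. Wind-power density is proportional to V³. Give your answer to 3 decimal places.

1.866

Speed ratio: V_B/V_A = (z_B/z_A)^α = (180.0/87.0)^0.286 = (2.0690)^0.286 = 1.23113
Power-density ratio: P_B/P_A = (V_B/V_A)³ = (1.23113)³ = 1.86602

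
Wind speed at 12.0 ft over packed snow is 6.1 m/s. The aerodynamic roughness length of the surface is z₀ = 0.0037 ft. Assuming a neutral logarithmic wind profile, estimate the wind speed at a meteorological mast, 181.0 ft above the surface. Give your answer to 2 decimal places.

Log law: V(z) ∝ ln(z/z₀), so V₂/V₁ = ln(z₂/z₀) / ln(z₁/z₀).
ln(181.0/0.0037) = 10.7979, ln(12.0/0.0037) = 8.0843
V₂ = 6.1 × 10.7979/8.0843 = 6.1 × 1.3357 = 8.1475 m/s

8.15 m/s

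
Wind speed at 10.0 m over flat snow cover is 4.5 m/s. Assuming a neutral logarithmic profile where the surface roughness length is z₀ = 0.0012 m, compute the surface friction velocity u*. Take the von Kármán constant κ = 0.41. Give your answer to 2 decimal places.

u* ≈ 0.20 m/s

Log law: V(z) = (u*/κ) · ln(z/z₀) ⇒ u* = κ · V / ln(z/z₀)
u* = 0.41 × 4.5 / ln(10.0/0.0012) = 0.41 × 4.5 / 9.0280
   = 1.8450 / 9.0280 = 0.2044 m/s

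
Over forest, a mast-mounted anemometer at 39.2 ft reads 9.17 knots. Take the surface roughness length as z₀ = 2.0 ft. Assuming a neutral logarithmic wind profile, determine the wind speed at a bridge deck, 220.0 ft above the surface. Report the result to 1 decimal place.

14.5 knots

Log law: V(z) ∝ ln(z/z₀), so V₂/V₁ = ln(z₂/z₀) / ln(z₁/z₀).
ln(220.0/2.0) = 4.7005, ln(39.2/2.0) = 2.9755
V₂ = 9.17 × 4.7005/2.9755 = 9.17 × 1.5797 = 14.4860 knots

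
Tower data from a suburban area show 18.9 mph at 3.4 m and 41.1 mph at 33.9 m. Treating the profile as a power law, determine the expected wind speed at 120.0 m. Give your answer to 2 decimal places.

First find α: α = ln(V₂/V₁)/ln(z₂/z₁) = ln(41.1/18.9)/ln(33.9/3.4) = 0.77685/2.29964 = 0.3378
Extrapolate from 33.9 m to 120.0 m: V₃ = 41.1 × (120.0/33.9)^0.3378 = 41.1 × 1.5327 = 62.9933 mph

62.99 mph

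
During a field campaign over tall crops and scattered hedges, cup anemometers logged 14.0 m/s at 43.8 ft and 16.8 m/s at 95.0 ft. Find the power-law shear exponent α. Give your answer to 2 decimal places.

α ≈ 0.24

Power law: V₂/V₁ = (z₂/z₁)^α ⇒ α = ln(V₂/V₁) / ln(z₂/z₁)
α = ln(16.8/14.0) / ln(95.0/43.8) = ln(1.2000) / ln(2.1689)
  = 0.18232 / 0.77424 = 0.23548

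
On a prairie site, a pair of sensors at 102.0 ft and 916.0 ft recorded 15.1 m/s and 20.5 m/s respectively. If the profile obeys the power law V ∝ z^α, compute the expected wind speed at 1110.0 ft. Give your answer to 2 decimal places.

First find α: α = ln(V₂/V₁)/ln(z₂/z₁) = ln(20.5/15.1)/ln(916.0/102.0) = 0.30573/2.19504 = 0.1393
Extrapolate from 916.0 ft to 1110.0 ft: V₃ = 20.5 × (1110.0/916.0)^0.1393 = 20.5 × 1.0271 = 21.0559 m/s

21.06 m/s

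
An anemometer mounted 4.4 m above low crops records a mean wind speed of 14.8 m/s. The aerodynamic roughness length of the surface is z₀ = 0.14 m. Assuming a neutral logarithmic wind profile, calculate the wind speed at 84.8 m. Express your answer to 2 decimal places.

Log law: V(z) ∝ ln(z/z₀), so V₂/V₁ = ln(z₂/z₀) / ln(z₁/z₀).
ln(84.8/0.14) = 6.4064, ln(4.4/0.14) = 3.4477
V₂ = 14.8 × 6.4064/3.4477 = 14.8 × 1.8582 = 27.5008 m/s

27.50 m/s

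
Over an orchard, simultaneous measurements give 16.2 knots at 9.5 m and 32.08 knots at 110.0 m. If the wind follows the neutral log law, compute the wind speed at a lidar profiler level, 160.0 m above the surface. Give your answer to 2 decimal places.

Log law: V ∝ ln(z/z₀). From the pair, with r = V₁/V₂ = 0.50499,
ln z₀ = (ln z₁ − r·ln z₂)/(1 − r) = (2.2513 − 0.50499×4.7005)/0.49501 = -0.2473 → z₀ = 0.7809 m
V₃ = V₁ · ln(z₃/z₀)/ln(z₁/z₀) = 16.2 × 5.3224/2.4985 = 34.5094 knots

34.51 knots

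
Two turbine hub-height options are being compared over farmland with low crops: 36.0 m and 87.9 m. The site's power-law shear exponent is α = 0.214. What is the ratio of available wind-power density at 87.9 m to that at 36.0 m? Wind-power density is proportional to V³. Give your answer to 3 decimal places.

Speed ratio: V_B/V_A = (z_B/z_A)^α = (87.9/36.0)^0.214 = (2.4417)^0.214 = 1.21050
Power-density ratio: P_B/P_A = (V_B/V_A)³ = (1.21050)³ = 1.77376

1.774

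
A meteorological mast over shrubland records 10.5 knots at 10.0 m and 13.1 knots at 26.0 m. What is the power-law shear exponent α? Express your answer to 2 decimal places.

α ≈ 0.23

Power law: V₂/V₁ = (z₂/z₁)^α ⇒ α = ln(V₂/V₁) / ln(z₂/z₁)
α = ln(13.1/10.5) / ln(26.0/10.0) = ln(1.2476) / ln(2.6000)
  = 0.22124 / 0.95551 = 0.23154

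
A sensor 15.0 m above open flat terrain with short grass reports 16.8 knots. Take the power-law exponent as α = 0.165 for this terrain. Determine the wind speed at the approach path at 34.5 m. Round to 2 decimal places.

19.27 knots

Power-law profile: V₂ = V₁ · (z₂/z₁)^α
V₂ = 16.8 × (34.5/15.0)^0.165 = 16.8 × (2.3000)^0.165
    = 16.8 × 1.1473 = 19.2750 knots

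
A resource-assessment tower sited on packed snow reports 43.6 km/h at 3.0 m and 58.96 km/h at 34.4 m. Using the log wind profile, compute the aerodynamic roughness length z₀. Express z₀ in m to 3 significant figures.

Log law: V(z) ∝ ln(z/z₀). With r = V₁/V₂ = 43.6/58.96 = 0.73948,
r · ln(z₂/z₀) = ln(z₁/z₀) ⇒ ln z₀ = (ln z₁ − r·ln z₂)/(1 − r)
ln z₀ = (1.09861 − 0.73948×3.53806) / 0.26052 = -5.8259
z₀ = exp(-5.8259) = 0.002950 m

z₀ ≈ 0.00295 m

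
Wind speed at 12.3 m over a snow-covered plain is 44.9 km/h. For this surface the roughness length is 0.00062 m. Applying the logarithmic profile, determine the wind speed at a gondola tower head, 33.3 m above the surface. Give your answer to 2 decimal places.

49.42 km/h

Log law: V(z) ∝ ln(z/z₀), so V₂/V₁ = ln(z₂/z₀) / ln(z₁/z₀).
ln(33.3/0.00062) = 10.8913, ln(12.3/0.00062) = 9.8954
V₂ = 44.9 × 10.8913/9.8954 = 44.9 × 1.1006 = 49.4191 km/h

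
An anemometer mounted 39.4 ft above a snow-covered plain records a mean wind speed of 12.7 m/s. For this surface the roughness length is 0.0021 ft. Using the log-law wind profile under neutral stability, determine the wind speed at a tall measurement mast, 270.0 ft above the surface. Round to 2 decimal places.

15.18 m/s

Log law: V(z) ∝ ln(z/z₀), so V₂/V₁ = ln(z₂/z₀) / ln(z₁/z₀).
ln(270.0/0.0021) = 11.7642, ln(39.4/0.0021) = 9.8396
V₂ = 12.7 × 11.7642/9.8396 = 12.7 × 1.1956 = 15.1842 m/s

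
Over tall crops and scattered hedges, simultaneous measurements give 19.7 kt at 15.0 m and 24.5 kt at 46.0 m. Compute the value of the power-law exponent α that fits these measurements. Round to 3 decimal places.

α ≈ 0.195

Power law: V₂/V₁ = (z₂/z₁)^α ⇒ α = ln(V₂/V₁) / ln(z₂/z₁)
α = ln(24.5/19.7) / ln(46.0/15.0) = ln(1.2437) / ln(3.0667)
  = 0.21805 / 1.12059 = 0.19459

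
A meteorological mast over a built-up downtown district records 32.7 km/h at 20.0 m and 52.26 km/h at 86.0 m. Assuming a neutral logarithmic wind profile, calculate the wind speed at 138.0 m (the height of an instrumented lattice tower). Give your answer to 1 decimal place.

58.6 km/h

Log law: V ∝ ln(z/z₀). From the pair, with r = V₁/V₂ = 0.62572,
ln z₀ = (ln z₁ − r·ln z₂)/(1 − r) = (2.9957 − 0.62572×4.4543)/0.37428 = 0.5573 → z₀ = 1.746 m
V₃ = V₁ · ln(z₃/z₀)/ln(z₁/z₀) = 32.7 × 4.3700/2.4385 = 58.6017 km/h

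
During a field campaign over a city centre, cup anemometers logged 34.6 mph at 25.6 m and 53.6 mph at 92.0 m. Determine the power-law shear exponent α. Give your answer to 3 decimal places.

Power law: V₂/V₁ = (z₂/z₁)^α ⇒ α = ln(V₂/V₁) / ln(z₂/z₁)
α = ln(53.6/34.6) / ln(92.0/25.6) = ln(1.5491) / ln(3.5938)
  = 0.43770 / 1.27920 = 0.34216

α ≈ 0.342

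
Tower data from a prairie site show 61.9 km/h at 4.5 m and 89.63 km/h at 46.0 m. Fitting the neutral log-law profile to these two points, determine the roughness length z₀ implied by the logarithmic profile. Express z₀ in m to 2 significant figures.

Log law: V(z) ∝ ln(z/z₀). With r = V₁/V₂ = 61.9/89.63 = 0.69062,
r · ln(z₂/z₀) = ln(z₁/z₀) ⇒ ln z₀ = (ln z₁ − r·ln z₂)/(1 − r)
ln z₀ = (1.50408 − 0.69062×3.82864) / 0.30938 = -3.6849
z₀ = exp(-3.6849) = 0.02510 m

z₀ ≈ 0.025 m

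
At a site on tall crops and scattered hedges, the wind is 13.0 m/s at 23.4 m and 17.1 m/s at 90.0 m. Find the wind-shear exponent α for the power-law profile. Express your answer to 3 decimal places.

Power law: V₂/V₁ = (z₂/z₁)^α ⇒ α = ln(V₂/V₁) / ln(z₂/z₁)
α = ln(17.1/13.0) / ln(90.0/23.4) = ln(1.3154) / ln(3.8462)
  = 0.27413 / 1.34707 = 0.20350

α ≈ 0.203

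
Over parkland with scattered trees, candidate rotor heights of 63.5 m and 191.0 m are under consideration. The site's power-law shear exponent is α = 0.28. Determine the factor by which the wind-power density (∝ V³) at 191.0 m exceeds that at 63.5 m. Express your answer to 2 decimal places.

2.52

Speed ratio: V_B/V_A = (z_B/z_A)^α = (191.0/63.5)^0.28 = (3.0079)^0.28 = 1.36117
Power-density ratio: P_B/P_A = (V_B/V_A)³ = (1.36117)³ = 2.52196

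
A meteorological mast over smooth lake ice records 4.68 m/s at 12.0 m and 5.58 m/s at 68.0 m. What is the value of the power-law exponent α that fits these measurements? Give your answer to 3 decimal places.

α ≈ 0.101

Power law: V₂/V₁ = (z₂/z₁)^α ⇒ α = ln(V₂/V₁) / ln(z₂/z₁)
α = ln(5.58/4.68) / ln(68.0/12.0) = ln(1.1923) / ln(5.6667)
  = 0.17589 / 1.73460 = 0.10140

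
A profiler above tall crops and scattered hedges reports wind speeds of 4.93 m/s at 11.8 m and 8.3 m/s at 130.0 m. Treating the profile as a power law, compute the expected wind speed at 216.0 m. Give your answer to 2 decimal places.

9.27 m/s

First find α: α = ln(V₂/V₁)/ln(z₂/z₁) = ln(8.3/4.93)/ln(130.0/11.8) = 0.52092/2.39943 = 0.2171
Extrapolate from 130.0 m to 216.0 m: V₃ = 8.3 × (216.0/130.0)^0.2171 = 8.3 × 1.1165 = 9.2672 m/s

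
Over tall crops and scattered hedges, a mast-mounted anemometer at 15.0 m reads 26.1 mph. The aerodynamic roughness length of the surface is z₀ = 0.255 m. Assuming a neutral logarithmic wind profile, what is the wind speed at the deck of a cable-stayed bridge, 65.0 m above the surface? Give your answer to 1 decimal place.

35.5 mph

Log law: V(z) ∝ ln(z/z₀), so V₂/V₁ = ln(z₂/z₀) / ln(z₁/z₀).
ln(65.0/0.255) = 5.5409, ln(15.0/0.255) = 4.0745
V₂ = 26.1 × 5.5409/4.0745 = 26.1 × 1.3599 = 35.4928 mph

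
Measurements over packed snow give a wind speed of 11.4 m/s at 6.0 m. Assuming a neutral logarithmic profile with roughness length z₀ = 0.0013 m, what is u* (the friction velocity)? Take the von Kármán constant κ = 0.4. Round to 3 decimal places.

u* ≈ 0.540 m/s

Log law: V(z) = (u*/κ) · ln(z/z₀) ⇒ u* = κ · V / ln(z/z₀)
u* = 0.4 × 11.4 / ln(6.0/0.0013) = 0.4 × 11.4 / 8.4372
   = 4.5600 / 8.4372 = 0.5405 m/s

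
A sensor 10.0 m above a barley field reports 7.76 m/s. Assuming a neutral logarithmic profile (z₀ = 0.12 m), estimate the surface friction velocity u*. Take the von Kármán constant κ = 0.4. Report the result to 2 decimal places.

Log law: V(z) = (u*/κ) · ln(z/z₀) ⇒ u* = κ · V / ln(z/z₀)
u* = 0.4 × 7.76 / ln(10.0/0.12) = 0.4 × 7.76 / 4.4228
   = 3.1040 / 4.4228 = 0.7018 m/s

u* ≈ 0.70 m/s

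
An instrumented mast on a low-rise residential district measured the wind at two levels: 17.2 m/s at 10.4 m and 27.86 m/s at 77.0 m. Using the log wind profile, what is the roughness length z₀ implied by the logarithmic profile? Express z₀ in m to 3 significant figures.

Log law: V(z) ∝ ln(z/z₀). With r = V₁/V₂ = 17.2/27.86 = 0.61737,
r · ln(z₂/z₀) = ln(z₁/z₀) ⇒ ln z₀ = (ln z₁ − r·ln z₂)/(1 − r)
ln z₀ = (2.34181 − 0.61737×4.34381) / 0.38263 = -0.8884
z₀ = exp(-0.8884) = 0.4113 m

z₀ ≈ 0.411 m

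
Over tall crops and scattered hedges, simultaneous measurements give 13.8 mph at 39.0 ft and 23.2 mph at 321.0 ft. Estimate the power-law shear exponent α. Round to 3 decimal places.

Power law: V₂/V₁ = (z₂/z₁)^α ⇒ α = ln(V₂/V₁) / ln(z₂/z₁)
α = ln(23.2/13.8) / ln(321.0/39.0) = ln(1.6812) / ln(8.2308)
  = 0.51948 / 2.10788 = 0.24645

α ≈ 0.246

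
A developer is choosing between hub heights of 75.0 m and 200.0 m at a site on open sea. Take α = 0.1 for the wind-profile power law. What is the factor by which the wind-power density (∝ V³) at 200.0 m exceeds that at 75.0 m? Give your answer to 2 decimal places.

Speed ratio: V_B/V_A = (z_B/z_A)^α = (200.0/75.0)^0.1 = (2.6667)^0.1 = 1.10305
Power-density ratio: P_B/P_A = (V_B/V_A)³ = (1.10305)³ = 1.34212

1.34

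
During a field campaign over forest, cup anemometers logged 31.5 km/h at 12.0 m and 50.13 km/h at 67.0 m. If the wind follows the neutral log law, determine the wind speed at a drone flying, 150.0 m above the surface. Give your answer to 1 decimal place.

58.9 km/h

Log law: V ∝ ln(z/z₀). From the pair, with r = V₁/V₂ = 0.62837,
ln z₀ = (ln z₁ − r·ln z₂)/(1 − r) = (2.4849 − 0.62837×4.2047)/0.37163 = -0.4229 → z₀ = 0.6551 m
V₃ = V₁ · ln(z₃/z₀)/ln(z₁/z₀) = 31.5 × 5.4336/2.9079 = 58.8606 km/h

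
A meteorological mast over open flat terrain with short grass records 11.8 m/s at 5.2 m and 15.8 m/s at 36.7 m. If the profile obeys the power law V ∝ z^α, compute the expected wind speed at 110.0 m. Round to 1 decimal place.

18.6 m/s

First find α: α = ln(V₂/V₁)/ln(z₂/z₁) = ln(15.8/11.8)/ln(36.7/5.2) = 0.29191/1.95412 = 0.1494
Extrapolate from 36.7 m to 110.0 m: V₃ = 15.8 × (110.0/36.7)^0.1494 = 15.8 × 1.1782 = 18.6154 m/s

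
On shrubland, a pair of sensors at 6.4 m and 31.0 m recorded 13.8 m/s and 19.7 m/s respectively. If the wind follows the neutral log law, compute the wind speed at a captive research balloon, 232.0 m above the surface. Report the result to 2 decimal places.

27.23 m/s

Log law: V ∝ ln(z/z₀). From the pair, with r = V₁/V₂ = 0.70051,
ln z₀ = (ln z₁ − r·ln z₂)/(1 − r) = (1.8563 − 0.70051×3.4340)/0.29949 = -1.8339 → z₀ = 0.1598 m
V₃ = V₁ · ln(z₃/z₀)/ln(z₁/z₀) = 13.8 × 7.2806/3.6902 = 27.2270 m/s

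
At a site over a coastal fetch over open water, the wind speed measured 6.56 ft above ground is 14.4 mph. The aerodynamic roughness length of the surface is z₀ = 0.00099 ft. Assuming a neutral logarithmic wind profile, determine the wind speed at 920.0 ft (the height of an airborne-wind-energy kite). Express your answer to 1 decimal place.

Log law: V(z) ∝ ln(z/z₀), so V₂/V₁ = ln(z₂/z₀) / ln(z₁/z₀).
ln(920.0/0.00099) = 13.7422, ln(6.56/0.00099) = 8.7988
V₂ = 14.4 × 13.7422/8.7988 = 14.4 × 1.5618 = 22.4903 mph

22.5 mph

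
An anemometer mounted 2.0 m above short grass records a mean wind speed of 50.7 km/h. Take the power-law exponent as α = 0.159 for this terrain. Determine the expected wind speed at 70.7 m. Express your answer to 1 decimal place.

Power-law profile: V₂ = V₁ · (z₂/z₁)^α
V₂ = 50.7 × (70.7/2.0)^0.159 = 50.7 × (35.3500)^0.159
    = 50.7 × 1.7628 = 89.3721 km/h

89.4 km/h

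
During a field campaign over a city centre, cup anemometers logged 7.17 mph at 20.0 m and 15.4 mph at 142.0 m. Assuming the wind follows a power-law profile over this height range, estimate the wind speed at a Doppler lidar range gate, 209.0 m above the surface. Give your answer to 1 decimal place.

First find α: α = ln(V₂/V₁)/ln(z₂/z₁) = ln(15.4/7.17)/ln(142.0/20.0) = 0.76446/1.96009 = 0.3900
Extrapolate from 142.0 m to 209.0 m: V₃ = 15.4 × (209.0/142.0)^0.3900 = 15.4 × 1.1627 = 17.9055 mph

17.9 mph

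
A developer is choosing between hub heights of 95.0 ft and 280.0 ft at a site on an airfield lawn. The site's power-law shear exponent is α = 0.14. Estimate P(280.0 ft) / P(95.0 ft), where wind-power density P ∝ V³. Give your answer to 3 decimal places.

Speed ratio: V_B/V_A = (z_B/z_A)^α = (280.0/95.0)^0.14 = (2.9474)^0.14 = 1.16338
Power-density ratio: P_B/P_A = (V_B/V_A)³ = (1.16338)³ = 1.57457

1.575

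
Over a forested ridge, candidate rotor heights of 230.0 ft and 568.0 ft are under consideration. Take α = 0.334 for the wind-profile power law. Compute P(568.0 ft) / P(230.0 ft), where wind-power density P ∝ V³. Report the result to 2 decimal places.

2.47

Speed ratio: V_B/V_A = (z_B/z_A)^α = (568.0/230.0)^0.334 = (2.4696)^0.334 = 1.35249
Power-density ratio: P_B/P_A = (V_B/V_A)³ = (1.35249)³ = 2.47403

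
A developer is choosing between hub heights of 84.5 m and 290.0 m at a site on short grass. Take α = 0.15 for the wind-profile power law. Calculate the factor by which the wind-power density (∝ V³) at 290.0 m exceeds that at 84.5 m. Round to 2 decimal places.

Speed ratio: V_B/V_A = (z_B/z_A)^α = (290.0/84.5)^0.15 = (3.4320)^0.15 = 1.20318
Power-density ratio: P_B/P_A = (V_B/V_A)³ = (1.20318)³ = 1.74178

1.74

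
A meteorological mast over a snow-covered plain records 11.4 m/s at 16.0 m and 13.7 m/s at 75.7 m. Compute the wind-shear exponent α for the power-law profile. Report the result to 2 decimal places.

Power law: V₂/V₁ = (z₂/z₁)^α ⇒ α = ln(V₂/V₁) / ln(z₂/z₁)
α = ln(13.7/11.4) / ln(75.7/16.0) = ln(1.2018) / ln(4.7313)
  = 0.18378 / 1.55419 = 0.11825

α ≈ 0.12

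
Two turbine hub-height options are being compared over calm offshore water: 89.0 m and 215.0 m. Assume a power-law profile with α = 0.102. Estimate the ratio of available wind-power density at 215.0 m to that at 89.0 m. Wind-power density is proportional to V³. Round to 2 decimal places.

Speed ratio: V_B/V_A = (z_B/z_A)^α = (215.0/89.0)^0.102 = (2.4157)^0.102 = 1.09414
Power-density ratio: P_B/P_A = (V_B/V_A)³ = (1.09414)³ = 1.30982

1.31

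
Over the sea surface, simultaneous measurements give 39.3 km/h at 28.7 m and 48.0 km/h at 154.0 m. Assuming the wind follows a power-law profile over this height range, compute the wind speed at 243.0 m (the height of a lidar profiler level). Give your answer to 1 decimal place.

50.7 km/h

First find α: α = ln(V₂/V₁)/ln(z₂/z₁) = ln(48.0/39.3)/ln(154.0/28.7) = 0.19998/1.68006 = 0.1190
Extrapolate from 154.0 m to 243.0 m: V₃ = 48.0 × (243.0/154.0)^0.1190 = 48.0 × 1.0558 = 50.6780 km/h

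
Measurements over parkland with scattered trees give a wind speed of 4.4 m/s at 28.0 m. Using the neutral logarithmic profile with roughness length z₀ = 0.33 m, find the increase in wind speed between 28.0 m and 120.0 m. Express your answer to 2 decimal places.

Log law: V₂ = V₁ · ln(z₂/z₀)/ln(z₁/z₀) = 4.4 × 5.8962/4.4409 = 5.8419 m/s
ΔV = 5.8419 − 4.4 = 1.4419 m/s

1.44 m/s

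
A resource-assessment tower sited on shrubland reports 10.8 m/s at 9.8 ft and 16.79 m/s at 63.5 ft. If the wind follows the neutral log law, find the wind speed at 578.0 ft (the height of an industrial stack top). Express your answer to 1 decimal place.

Log law: V ∝ ln(z/z₀). From the pair, with r = V₁/V₂ = 0.64324,
ln z₀ = (ln z₁ − r·ln z₂)/(1 − r) = (2.2824 − 0.64324×4.1510)/0.35676 = -1.0868 → z₀ = 0.3373 ft
V₃ = V₁ · ln(z₃/z₀)/ln(z₁/z₀) = 10.8 × 7.4464/3.3692 = 23.8695 m/s

23.9 m/s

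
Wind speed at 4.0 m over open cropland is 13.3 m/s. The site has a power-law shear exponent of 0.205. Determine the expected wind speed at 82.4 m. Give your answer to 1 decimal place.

Power-law profile: V₂ = V₁ · (z₂/z₁)^α
V₂ = 13.3 × (82.4/4.0)^0.205 = 13.3 × (20.6000)^0.205
    = 13.3 × 1.8593 = 24.7283 m/s

24.7 m/s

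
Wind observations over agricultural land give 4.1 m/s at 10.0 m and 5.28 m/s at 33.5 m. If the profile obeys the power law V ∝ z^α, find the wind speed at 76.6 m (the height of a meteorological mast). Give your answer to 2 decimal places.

First find α: α = ln(V₂/V₁)/ln(z₂/z₁) = ln(5.28/4.1)/ln(33.5/10.0) = 0.25294/1.20896 = 0.2092
Extrapolate from 33.5 m to 76.6 m: V₃ = 5.28 × (76.6/33.5)^0.2092 = 5.28 × 1.1889 = 6.2774 m/s

6.28 m/s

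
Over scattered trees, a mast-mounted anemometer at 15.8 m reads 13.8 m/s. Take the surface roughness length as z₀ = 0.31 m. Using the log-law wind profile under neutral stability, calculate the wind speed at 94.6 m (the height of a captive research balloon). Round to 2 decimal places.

20.08 m/s

Log law: V(z) ∝ ln(z/z₀), so V₂/V₁ = ln(z₂/z₀) / ln(z₁/z₀).
ln(94.6/0.31) = 5.7208, ln(15.8/0.31) = 3.9312
V₂ = 13.8 × 5.7208/3.9312 = 13.8 × 1.4552 = 20.0824 m/s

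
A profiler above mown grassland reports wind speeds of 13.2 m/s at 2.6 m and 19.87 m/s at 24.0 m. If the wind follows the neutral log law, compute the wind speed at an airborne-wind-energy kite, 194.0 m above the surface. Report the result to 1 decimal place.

Log law: V ∝ ln(z/z₀). From the pair, with r = V₁/V₂ = 0.66432,
ln z₀ = (ln z₁ − r·ln z₂)/(1 − r) = (0.9555 − 0.66432×3.1781)/0.33568 = -3.4429 → z₀ = 0.03197 m
V₃ = V₁ · ln(z₃/z₀)/ln(z₁/z₀) = 13.2 × 8.7108/4.3984 = 26.1416 m/s

26.1 m/s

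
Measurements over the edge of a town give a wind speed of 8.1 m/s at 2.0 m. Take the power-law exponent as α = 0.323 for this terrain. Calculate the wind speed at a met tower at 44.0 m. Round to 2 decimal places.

21.98 m/s

Power-law profile: V₂ = V₁ · (z₂/z₁)^α
V₂ = 8.1 × (44.0/2.0)^0.323 = 8.1 × (22.0000)^0.323
    = 8.1 × 2.7140 = 21.9830 m/s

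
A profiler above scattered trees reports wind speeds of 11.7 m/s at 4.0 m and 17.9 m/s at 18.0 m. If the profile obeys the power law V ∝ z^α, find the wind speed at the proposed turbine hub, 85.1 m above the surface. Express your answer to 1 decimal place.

First find α: α = ln(V₂/V₁)/ln(z₂/z₁) = ln(17.9/11.7)/ln(18.0/4.0) = 0.42521/1.50408 = 0.2827
Extrapolate from 18.0 m to 85.1 m: V₃ = 17.9 × (85.1/18.0)^0.2827 = 17.9 × 1.5514 = 27.7704 m/s

27.8 m/s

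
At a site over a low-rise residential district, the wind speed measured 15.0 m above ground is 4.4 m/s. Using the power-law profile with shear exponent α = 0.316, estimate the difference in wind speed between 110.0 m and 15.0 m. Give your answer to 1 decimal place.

Power law: V₂ = V₁ · (z₂/z₁)^α = 4.4 × (7.3333)^0.316 = 8.2582 m/s
ΔV = 8.2582 − 4.4 = 3.8582 m/s

3.9 m/s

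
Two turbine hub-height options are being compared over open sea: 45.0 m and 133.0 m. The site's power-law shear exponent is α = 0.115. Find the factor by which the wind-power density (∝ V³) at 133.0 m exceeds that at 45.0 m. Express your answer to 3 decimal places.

1.453

Speed ratio: V_B/V_A = (z_B/z_A)^α = (133.0/45.0)^0.115 = (2.9556)^0.115 = 1.13272
Power-density ratio: P_B/P_A = (V_B/V_A)³ = (1.13272)³ = 1.45335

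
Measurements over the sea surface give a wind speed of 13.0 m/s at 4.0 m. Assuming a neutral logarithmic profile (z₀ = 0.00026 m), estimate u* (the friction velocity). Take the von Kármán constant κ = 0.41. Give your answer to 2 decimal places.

u* ≈ 0.55 m/s

Log law: V(z) = (u*/κ) · ln(z/z₀) ⇒ u* = κ · V / ln(z/z₀)
u* = 0.41 × 13.0 / ln(4.0/0.00026) = 0.41 × 13.0 / 9.6411
   = 5.3300 / 9.6411 = 0.5528 m/s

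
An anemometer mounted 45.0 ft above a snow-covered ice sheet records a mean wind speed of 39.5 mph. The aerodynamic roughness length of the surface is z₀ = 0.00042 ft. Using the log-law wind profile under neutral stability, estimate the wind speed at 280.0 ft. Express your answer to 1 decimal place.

45.7 mph

Log law: V(z) ∝ ln(z/z₀), so V₂/V₁ = ln(z₂/z₀) / ln(z₁/z₀).
ln(280.0/0.00042) = 13.4100, ln(45.0/0.00042) = 11.5819
V₂ = 39.5 × 13.4100/11.5819 = 39.5 × 1.1578 = 45.7348 mph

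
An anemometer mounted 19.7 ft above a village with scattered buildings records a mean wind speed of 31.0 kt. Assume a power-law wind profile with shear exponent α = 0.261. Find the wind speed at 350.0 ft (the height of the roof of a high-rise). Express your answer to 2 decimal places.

Power-law profile: V₂ = V₁ · (z₂/z₁)^α
V₂ = 31.0 × (350.0/19.7)^0.261 = 31.0 × (17.7665)^0.261
    = 31.0 × 2.1191 = 65.6913 kt

65.69 kt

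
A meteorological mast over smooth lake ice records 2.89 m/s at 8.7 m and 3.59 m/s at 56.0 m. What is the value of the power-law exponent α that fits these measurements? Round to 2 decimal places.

α ≈ 0.12

Power law: V₂/V₁ = (z₂/z₁)^α ⇒ α = ln(V₂/V₁) / ln(z₂/z₁)
α = ln(3.59/2.89) / ln(56.0/8.7) = ln(1.2422) / ln(6.4368)
  = 0.21690 / 1.86203 = 0.11648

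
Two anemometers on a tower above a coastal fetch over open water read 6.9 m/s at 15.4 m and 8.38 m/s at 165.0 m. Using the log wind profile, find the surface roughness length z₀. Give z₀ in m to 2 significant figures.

Log law: V(z) ∝ ln(z/z₀). With r = V₁/V₂ = 6.9/8.38 = 0.82339,
r · ln(z₂/z₀) = ln(z₁/z₀) ⇒ ln z₀ = (ln z₁ − r·ln z₂)/(1 − r)
ln z₀ = (2.73437 − 0.82339×5.10595) / 0.17661 = -8.3223
z₀ = exp(-8.3223) = 0.0002430 m

z₀ ≈ 0.00024 m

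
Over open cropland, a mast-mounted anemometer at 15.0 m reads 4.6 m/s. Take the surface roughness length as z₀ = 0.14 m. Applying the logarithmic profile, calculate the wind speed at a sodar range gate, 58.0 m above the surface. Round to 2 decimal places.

5.93 m/s

Log law: V(z) ∝ ln(z/z₀), so V₂/V₁ = ln(z₂/z₀) / ln(z₁/z₀).
ln(58.0/0.14) = 6.0266, ln(15.0/0.14) = 4.6742
V₂ = 4.6 × 6.0266/4.6742 = 4.6 × 1.2893 = 5.9309 m/s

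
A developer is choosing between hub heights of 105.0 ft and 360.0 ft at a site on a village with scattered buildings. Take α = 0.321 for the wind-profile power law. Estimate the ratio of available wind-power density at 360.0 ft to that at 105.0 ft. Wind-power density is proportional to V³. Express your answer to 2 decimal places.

Speed ratio: V_B/V_A = (z_B/z_A)^α = (360.0/105.0)^0.321 = (3.4286)^0.321 = 1.48515
Power-density ratio: P_B/P_A = (V_B/V_A)³ = (1.48515)³ = 3.27577

3.28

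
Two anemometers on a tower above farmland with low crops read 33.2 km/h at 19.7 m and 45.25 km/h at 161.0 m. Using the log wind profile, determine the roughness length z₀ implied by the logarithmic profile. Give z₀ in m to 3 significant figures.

Log law: V(z) ∝ ln(z/z₀). With r = V₁/V₂ = 33.2/45.25 = 0.73370,
r · ln(z₂/z₀) = ln(z₁/z₀) ⇒ ln z₀ = (ln z₁ − r·ln z₂)/(1 − r)
ln z₀ = (2.98062 − 0.73370×5.08140) / 0.26630 = -2.8074
z₀ = exp(-2.8074) = 0.06036 m

z₀ ≈ 0.0604 m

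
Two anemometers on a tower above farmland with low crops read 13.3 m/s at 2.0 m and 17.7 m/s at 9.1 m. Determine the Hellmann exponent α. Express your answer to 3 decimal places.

Power law: V₂/V₁ = (z₂/z₁)^α ⇒ α = ln(V₂/V₁) / ln(z₂/z₁)
α = ln(17.7/13.3) / ln(9.1/2.0) = ln(1.3308) / ln(4.5500)
  = 0.28580 / 1.51513 = 0.18863

α ≈ 0.189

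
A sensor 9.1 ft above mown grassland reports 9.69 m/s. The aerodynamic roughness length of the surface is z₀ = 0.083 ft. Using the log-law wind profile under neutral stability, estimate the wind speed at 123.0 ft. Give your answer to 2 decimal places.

Log law: V(z) ∝ ln(z/z₀), so V₂/V₁ = ln(z₂/z₀) / ln(z₁/z₀).
ln(123.0/0.083) = 7.3011, ln(9.1/0.083) = 4.6972
V₂ = 9.69 × 7.3011/4.6972 = 9.69 × 1.5544 = 15.0617 m/s

15.06 m/s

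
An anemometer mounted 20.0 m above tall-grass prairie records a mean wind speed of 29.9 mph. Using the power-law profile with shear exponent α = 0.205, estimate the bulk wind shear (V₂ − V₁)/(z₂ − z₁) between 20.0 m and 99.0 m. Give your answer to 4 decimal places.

0.1469 mph/m

Power law: V₂ = V₁ · (z₂/z₁)^α = 29.9 × (4.9500)^0.205 = 41.5016 mph
ΔV/Δz = (41.5016 − 29.9)/(99.0 − 20.0) = 11.6016/79.0000 = 0.14686 mph/m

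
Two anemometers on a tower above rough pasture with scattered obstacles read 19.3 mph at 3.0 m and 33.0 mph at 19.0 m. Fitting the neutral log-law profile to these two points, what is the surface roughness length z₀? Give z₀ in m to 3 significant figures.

Log law: V(z) ∝ ln(z/z₀). With r = V₁/V₂ = 19.3/33.0 = 0.58485,
r · ln(z₂/z₀) = ln(z₁/z₀) ⇒ ln z₀ = (ln z₁ − r·ln z₂)/(1 − r)
ln z₀ = (1.09861 − 0.58485×2.94444) / 0.41515 = -1.5017
z₀ = exp(-1.5017) = 0.2227 m

z₀ ≈ 0.223 m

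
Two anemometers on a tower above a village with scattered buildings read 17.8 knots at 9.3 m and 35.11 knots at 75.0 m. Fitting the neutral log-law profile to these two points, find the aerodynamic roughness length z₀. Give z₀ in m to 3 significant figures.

z₀ ≈ 1.09 m

Log law: V(z) ∝ ln(z/z₀). With r = V₁/V₂ = 17.8/35.11 = 0.50698,
r · ln(z₂/z₀) = ln(z₁/z₀) ⇒ ln z₀ = (ln z₁ − r·ln z₂)/(1 − r)
ln z₀ = (2.23001 − 0.50698×4.31749) / 0.49302 = 0.0834
z₀ = exp(0.0834) = 1.087 m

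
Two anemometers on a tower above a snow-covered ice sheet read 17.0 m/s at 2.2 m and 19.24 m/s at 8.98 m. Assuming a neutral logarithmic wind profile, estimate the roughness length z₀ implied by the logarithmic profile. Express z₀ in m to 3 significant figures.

Log law: V(z) ∝ ln(z/z₀). With r = V₁/V₂ = 17.0/19.24 = 0.88358,
r · ln(z₂/z₀) = ln(z₁/z₀) ⇒ ln z₀ = (ln z₁ − r·ln z₂)/(1 − r)
ln z₀ = (0.78846 − 0.88358×2.19500) / 0.11642 = -9.8862
z₀ = exp(-9.8862) = 0.00005087 m

z₀ ≈ 0.0000509 m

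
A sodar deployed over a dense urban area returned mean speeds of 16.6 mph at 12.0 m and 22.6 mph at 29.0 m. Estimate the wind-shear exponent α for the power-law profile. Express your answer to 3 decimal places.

Power law: V₂/V₁ = (z₂/z₁)^α ⇒ α = ln(V₂/V₁) / ln(z₂/z₁)
α = ln(22.6/16.6) / ln(29.0/12.0) = ln(1.3614) / ln(2.4167)
  = 0.30855 / 0.88239 = 0.34967

α ≈ 0.350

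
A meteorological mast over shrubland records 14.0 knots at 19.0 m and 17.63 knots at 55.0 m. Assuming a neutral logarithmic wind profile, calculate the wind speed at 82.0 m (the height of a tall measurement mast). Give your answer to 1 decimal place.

19.0 knots

Log law: V ∝ ln(z/z₀). From the pair, with r = V₁/V₂ = 0.79410,
ln z₀ = (ln z₁ − r·ln z₂)/(1 − r) = (2.9444 − 0.79410×4.0073)/0.20590 = -1.1549 → z₀ = 0.3151 m
V₃ = V₁ · ln(z₃/z₀)/ln(z₁/z₀) = 14.0 × 5.5616/4.0993 = 18.9940 knots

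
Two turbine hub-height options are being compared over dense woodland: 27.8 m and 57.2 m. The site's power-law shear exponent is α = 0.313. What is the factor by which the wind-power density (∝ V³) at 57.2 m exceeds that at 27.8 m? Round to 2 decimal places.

1.97

Speed ratio: V_B/V_A = (z_B/z_A)^α = (57.2/27.8)^0.313 = (2.0576)^0.313 = 1.25337
Power-density ratio: P_B/P_A = (V_B/V_A)³ = (1.25337)³ = 1.96896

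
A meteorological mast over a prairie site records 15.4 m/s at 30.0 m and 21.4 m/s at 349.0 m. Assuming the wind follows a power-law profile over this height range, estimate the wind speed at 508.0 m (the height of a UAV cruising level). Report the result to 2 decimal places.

First find α: α = ln(V₂/V₁)/ln(z₂/z₁) = ln(21.4/15.4)/ln(349.0/30.0) = 0.32902/2.45387 = 0.1341
Extrapolate from 349.0 m to 508.0 m: V₃ = 21.4 × (508.0/349.0)^0.1341 = 21.4 × 1.0516 = 22.5048 m/s

22.50 m/s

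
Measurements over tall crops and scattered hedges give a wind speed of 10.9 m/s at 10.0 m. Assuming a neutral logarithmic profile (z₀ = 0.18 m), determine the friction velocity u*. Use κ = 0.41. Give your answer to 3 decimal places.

u* ≈ 1.112 m/s

Log law: V(z) = (u*/κ) · ln(z/z₀) ⇒ u* = κ · V / ln(z/z₀)
u* = 0.41 × 10.9 / ln(10.0/0.18) = 0.41 × 10.9 / 4.0174
   = 4.4690 / 4.0174 = 1.1124 m/s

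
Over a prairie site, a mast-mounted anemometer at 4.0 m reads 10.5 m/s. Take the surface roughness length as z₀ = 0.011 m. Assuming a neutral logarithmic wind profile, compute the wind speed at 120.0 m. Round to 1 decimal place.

Log law: V(z) ∝ ln(z/z₀), so V₂/V₁ = ln(z₂/z₀) / ln(z₁/z₀).
ln(120.0/0.011) = 9.2974, ln(4.0/0.011) = 5.8962
V₂ = 10.5 × 9.2974/5.8962 = 10.5 × 1.5769 = 16.5569 m/s

16.6 m/s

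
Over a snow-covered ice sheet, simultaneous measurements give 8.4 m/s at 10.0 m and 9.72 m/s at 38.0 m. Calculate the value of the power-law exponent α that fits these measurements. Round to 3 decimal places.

α ≈ 0.109

Power law: V₂/V₁ = (z₂/z₁)^α ⇒ α = ln(V₂/V₁) / ln(z₂/z₁)
α = ln(9.72/8.4) / ln(38.0/10.0) = ln(1.1571) / ln(3.8000)
  = 0.14595 / 1.33500 = 0.10933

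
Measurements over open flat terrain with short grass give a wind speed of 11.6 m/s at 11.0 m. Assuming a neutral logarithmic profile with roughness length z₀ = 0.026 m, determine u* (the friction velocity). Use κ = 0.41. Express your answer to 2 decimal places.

Log law: V(z) = (u*/κ) · ln(z/z₀) ⇒ u* = κ · V / ln(z/z₀)
u* = 0.41 × 11.6 / ln(11.0/0.026) = 0.41 × 11.6 / 6.0476
   = 4.7560 / 6.0476 = 0.7864 m/s

u* ≈ 0.79 m/s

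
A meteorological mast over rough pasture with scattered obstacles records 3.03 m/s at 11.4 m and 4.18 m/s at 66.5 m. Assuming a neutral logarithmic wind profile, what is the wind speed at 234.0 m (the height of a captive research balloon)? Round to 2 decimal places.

Log law: V ∝ ln(z/z₀). From the pair, with r = V₁/V₂ = 0.72488,
ln z₀ = (ln z₁ − r·ln z₂)/(1 − r) = (2.4336 − 0.72488×4.1972)/0.27512 = -2.2131 → z₀ = 0.1094 m
V₃ = V₁ · ln(z₃/z₀)/ln(z₁/z₀) = 3.03 × 7.6684/4.6467 = 5.0004 m/s

5.00 m/s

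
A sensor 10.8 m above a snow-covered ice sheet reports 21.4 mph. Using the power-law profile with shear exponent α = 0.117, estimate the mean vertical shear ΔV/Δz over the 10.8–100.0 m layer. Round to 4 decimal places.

Power law: V₂ = V₁ · (z₂/z₁)^α = 21.4 × (9.2593)^0.117 = 27.7654 mph
ΔV/Δz = (27.7654 − 21.4)/(100.0 − 10.8) = 6.3654/89.2000 = 0.07136 mph/m

0.0714 mph/m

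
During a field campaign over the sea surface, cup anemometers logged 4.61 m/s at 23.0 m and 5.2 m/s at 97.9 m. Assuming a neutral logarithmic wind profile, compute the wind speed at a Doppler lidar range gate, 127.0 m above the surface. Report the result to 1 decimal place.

Log law: V ∝ ln(z/z₀). From the pair, with r = V₁/V₂ = 0.88654,
ln z₀ = (ln z₁ − r·ln z₂)/(1 − r) = (3.1355 − 0.88654×4.5839)/0.11346 = -8.1821 → z₀ = 0.0002796 m
V₃ = V₁ · ln(z₃/z₀)/ln(z₁/z₀) = 4.61 × 13.0263/11.3176 = 5.3060 m/s

5.3 m/s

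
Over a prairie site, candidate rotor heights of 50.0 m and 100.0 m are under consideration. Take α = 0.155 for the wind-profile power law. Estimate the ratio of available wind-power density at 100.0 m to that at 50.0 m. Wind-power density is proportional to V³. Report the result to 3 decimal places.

Speed ratio: V_B/V_A = (z_B/z_A)^α = (100.0/50.0)^0.155 = (2.0000)^0.155 = 1.11342
Power-density ratio: P_B/P_A = (V_B/V_A)³ = (1.11342)³ = 1.38032

1.380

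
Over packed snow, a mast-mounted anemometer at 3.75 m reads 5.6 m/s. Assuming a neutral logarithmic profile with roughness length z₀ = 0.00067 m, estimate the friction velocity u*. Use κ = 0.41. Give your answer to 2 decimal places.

Log law: V(z) = (u*/κ) · ln(z/z₀) ⇒ u* = κ · V / ln(z/z₀)
u* = 0.41 × 5.6 / ln(3.75/0.00067) = 0.41 × 5.6 / 8.6300
   = 2.2960 / 8.6300 = 0.2660 m/s

u* ≈ 0.27 m/s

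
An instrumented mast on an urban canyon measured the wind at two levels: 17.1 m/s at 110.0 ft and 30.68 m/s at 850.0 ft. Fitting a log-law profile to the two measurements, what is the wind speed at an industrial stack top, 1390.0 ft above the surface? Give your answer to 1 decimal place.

Log law: V ∝ ln(z/z₀). From the pair, with r = V₁/V₂ = 0.55737,
ln z₀ = (ln z₁ − r·ln z₂)/(1 − r) = (4.7005 − 0.55737×6.7452)/0.44263 = 2.1257 → z₀ = 8.379 ft
V₃ = V₁ · ln(z₃/z₀)/ln(z₁/z₀) = 17.1 × 5.1113/2.5748 = 33.9464 m/s

33.9 m/s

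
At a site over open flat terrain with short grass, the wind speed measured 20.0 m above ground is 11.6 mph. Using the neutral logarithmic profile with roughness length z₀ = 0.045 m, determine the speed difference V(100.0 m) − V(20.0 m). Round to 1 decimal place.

3.1 mph

Log law: V₂ = V₁ · ln(z₂/z₀)/ln(z₁/z₀) = 11.6 × 7.7063/6.0968 = 14.6622 mph
ΔV = 14.6622 − 11.6 = 3.0622 mph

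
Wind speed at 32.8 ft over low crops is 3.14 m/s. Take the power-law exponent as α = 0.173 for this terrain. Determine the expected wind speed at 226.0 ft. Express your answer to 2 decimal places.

Power-law profile: V₂ = V₁ · (z₂/z₁)^α
V₂ = 3.14 × (226.0/32.8)^0.173 = 3.14 × (6.8902)^0.173
    = 3.14 × 1.3964 = 4.3847 m/s

4.38 m/s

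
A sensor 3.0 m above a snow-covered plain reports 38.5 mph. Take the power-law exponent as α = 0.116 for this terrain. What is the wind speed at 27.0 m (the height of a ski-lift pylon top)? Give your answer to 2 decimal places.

Power-law profile: V₂ = V₁ · (z₂/z₁)^α
V₂ = 38.5 × (27.0/3.0)^0.116 = 38.5 × (9.0000)^0.116
    = 38.5 × 1.2903 = 49.6767 mph

49.68 mph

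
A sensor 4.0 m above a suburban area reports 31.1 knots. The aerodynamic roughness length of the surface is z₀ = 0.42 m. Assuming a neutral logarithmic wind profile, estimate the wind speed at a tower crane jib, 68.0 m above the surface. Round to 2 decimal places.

Log law: V(z) ∝ ln(z/z₀), so V₂/V₁ = ln(z₂/z₀) / ln(z₁/z₀).
ln(68.0/0.42) = 5.0870, ln(4.0/0.42) = 2.2538
V₂ = 31.1 × 5.0870/2.2538 = 31.1 × 2.2571 = 70.1954 knots

70.20 knots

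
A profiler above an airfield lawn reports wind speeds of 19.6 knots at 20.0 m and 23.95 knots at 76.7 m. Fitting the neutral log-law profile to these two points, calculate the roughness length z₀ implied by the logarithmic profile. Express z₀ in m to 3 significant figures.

Log law: V(z) ∝ ln(z/z₀). With r = V₁/V₂ = 19.6/23.95 = 0.81837,
r · ln(z₂/z₀) = ln(z₁/z₀) ⇒ ln z₀ = (ln z₁ − r·ln z₂)/(1 − r)
ln z₀ = (2.99573 − 0.81837×4.33990) / 0.18163 = -3.0608
z₀ = exp(-3.0608) = 0.04685 m

z₀ ≈ 0.0469 m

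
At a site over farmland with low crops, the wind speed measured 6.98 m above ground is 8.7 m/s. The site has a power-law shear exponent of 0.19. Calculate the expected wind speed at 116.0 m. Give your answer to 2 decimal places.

14.84 m/s

Power-law profile: V₂ = V₁ · (z₂/z₁)^α
V₂ = 8.7 × (116.0/6.98)^0.19 = 8.7 × (16.6189)^0.19
    = 8.7 × 1.7057 = 14.8400 m/s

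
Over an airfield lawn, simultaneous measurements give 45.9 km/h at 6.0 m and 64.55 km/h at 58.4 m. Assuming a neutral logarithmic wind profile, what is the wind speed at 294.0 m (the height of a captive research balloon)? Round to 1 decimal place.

77.8 km/h

Log law: V ∝ ln(z/z₀). From the pair, with r = V₁/V₂ = 0.71108,
ln z₀ = (ln z₁ − r·ln z₂)/(1 − r) = (1.7918 − 0.71108×4.0673)/0.28892 = -3.8087 → z₀ = 0.02218 m
V₃ = V₁ · ln(z₃/z₀)/ln(z₁/z₀) = 45.9 × 9.4923/5.6004 = 77.7966 km/h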